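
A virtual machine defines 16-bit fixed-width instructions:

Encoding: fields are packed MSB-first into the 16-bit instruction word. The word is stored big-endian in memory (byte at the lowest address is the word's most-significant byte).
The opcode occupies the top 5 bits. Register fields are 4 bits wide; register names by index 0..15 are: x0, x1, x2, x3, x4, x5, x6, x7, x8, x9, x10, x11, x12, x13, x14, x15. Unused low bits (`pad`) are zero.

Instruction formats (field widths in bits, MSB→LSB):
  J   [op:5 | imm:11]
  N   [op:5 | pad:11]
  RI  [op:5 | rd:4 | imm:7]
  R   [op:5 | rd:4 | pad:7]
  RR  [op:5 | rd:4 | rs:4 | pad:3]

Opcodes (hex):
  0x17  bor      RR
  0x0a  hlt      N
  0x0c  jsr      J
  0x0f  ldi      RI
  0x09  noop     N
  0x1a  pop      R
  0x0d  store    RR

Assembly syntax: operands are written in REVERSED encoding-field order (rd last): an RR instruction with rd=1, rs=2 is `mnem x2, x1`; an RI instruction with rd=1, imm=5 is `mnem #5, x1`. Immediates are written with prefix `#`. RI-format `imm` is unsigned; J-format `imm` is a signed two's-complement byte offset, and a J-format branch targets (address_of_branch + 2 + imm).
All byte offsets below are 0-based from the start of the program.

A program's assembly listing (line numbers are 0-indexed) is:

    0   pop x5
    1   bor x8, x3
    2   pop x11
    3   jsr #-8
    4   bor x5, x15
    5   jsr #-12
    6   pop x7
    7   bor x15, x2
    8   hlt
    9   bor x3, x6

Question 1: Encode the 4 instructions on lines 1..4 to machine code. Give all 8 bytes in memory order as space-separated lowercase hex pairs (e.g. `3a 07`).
L1: bor op=0x17:5|rd=3:4|rs=8:4|pad=0:3 ⇒ 0xb9c0 ⇒ big b9 c0
L2: pop op=0x1a:5|rd=11:4|pad=0:7 ⇒ 0xd580 ⇒ big d5 80
L3: jsr op=0xc:5|imm=-8:11 ⇒ 0x67f8 ⇒ big 67 f8
L4: bor op=0x17:5|rd=15:4|rs=5:4|pad=0:3 ⇒ 0xbfa8 ⇒ big bf a8

b9 c0 d5 80 67 f8 bf a8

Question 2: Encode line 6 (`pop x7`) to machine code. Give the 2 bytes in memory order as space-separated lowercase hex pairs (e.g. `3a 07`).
d3 80

6. pop fields op=0x1a:5|rd=7:4|pad=0:7 → word d380h → d3 80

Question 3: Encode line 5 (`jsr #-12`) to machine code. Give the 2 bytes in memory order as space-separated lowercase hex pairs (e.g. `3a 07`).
67 f4

5. jsr fields op=0xc:5|imm=-12:11 → word 67f4h → 67 f4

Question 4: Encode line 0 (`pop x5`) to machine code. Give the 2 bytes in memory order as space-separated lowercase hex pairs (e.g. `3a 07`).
L0: pop op=0x1a:5|rd=5:4|pad=0:7 ⇒ 0xd280 ⇒ big d2 80

d2 80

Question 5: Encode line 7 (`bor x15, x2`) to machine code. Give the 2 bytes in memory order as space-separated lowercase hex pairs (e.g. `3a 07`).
b9 78

line 7 (bor): pack op=0x17:5|rd=2:4|rs=15:4|pad=0:3 = 0xb978; big→ b9 78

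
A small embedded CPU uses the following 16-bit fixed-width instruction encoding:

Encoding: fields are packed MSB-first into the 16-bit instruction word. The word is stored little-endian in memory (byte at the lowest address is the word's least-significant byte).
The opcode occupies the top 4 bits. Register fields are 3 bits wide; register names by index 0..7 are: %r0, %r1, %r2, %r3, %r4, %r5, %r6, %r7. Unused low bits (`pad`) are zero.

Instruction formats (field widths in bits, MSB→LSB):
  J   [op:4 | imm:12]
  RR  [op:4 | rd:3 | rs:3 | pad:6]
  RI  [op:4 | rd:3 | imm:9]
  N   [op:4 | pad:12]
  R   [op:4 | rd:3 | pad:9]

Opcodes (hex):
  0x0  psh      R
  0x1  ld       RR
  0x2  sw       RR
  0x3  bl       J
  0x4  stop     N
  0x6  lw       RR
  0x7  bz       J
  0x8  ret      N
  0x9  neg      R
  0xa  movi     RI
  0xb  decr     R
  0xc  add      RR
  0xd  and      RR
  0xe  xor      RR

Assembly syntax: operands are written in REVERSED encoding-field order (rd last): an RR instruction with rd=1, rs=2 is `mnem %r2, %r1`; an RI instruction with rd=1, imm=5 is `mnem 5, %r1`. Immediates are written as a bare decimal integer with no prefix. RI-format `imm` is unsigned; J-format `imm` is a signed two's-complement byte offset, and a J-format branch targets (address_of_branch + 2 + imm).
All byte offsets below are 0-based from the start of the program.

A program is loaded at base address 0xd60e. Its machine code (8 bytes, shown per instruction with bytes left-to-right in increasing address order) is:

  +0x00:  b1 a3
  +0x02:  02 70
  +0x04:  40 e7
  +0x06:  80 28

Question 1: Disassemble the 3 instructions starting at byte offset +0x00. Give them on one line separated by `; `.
@+00  little-endian(b1 a3) = 0xa3b1
  op=0xa3b1>>12=0xa ⇒ movi (RI)
  rd: (w>>9)&0x7=0x1 → %r1
  imm: (w>>0)&0x1ff=0x1b1 → 433
@+02  little-endian(02 70) = 0x7002
  op=0x7002>>12=0x7 ⇒ bz (J)
  imm: (w>>0)&0xfff=0x2 → 2
@+04  little-endian(40 e7) = 0xe740
  op=0xe740>>12=0xe ⇒ xor (RR)
  rd: (w>>9)&0x7=0x3 → %r3
  rs: (w>>6)&0x7=0x5 → %r5

movi 433, %r1; bz 2; xor %r5, %r3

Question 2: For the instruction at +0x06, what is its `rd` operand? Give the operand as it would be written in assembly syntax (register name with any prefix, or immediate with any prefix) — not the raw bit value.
@+06  little-endian(80 28) = 0x2880
  top 4b → 0x2 → sw [RR]
  [11:9] rd=4 = %r4
  [8:6] rs=2 = %r2

%r4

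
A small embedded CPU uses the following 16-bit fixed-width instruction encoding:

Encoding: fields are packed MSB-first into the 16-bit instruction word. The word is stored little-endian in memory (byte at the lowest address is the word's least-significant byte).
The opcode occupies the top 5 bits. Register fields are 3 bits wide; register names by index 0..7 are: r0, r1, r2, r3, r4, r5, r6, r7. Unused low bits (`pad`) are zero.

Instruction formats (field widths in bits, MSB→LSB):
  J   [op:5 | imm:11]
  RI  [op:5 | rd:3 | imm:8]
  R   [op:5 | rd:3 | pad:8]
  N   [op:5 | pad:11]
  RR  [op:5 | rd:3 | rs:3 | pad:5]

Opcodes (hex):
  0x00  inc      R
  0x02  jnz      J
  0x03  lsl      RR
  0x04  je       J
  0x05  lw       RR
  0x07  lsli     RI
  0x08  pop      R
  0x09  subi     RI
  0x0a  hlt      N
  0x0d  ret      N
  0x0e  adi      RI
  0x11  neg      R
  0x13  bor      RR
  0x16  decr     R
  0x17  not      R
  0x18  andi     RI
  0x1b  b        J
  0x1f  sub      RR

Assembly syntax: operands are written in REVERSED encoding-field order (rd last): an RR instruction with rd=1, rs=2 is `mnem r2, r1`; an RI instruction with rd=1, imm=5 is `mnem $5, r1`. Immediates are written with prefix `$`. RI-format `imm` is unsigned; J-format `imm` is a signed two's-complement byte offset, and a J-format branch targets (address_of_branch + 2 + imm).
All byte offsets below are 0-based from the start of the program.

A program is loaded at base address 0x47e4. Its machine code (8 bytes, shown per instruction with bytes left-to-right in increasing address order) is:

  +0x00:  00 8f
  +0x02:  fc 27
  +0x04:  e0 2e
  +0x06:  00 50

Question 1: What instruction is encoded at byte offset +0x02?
je $-4

@+02  little-endian(fc 27) = 0x27fc
  opcode bits[15:11]=0x4: je/J
  imm: (w>>0)&0x7ff=0x7fc (s11→-4) → $-4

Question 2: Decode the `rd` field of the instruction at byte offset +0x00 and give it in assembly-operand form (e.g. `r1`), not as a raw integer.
r7

+0x00: 00 8f ⇒ word 0x8f00 (little)
  opcode bits[15:11]=0x11: neg/R
  [10:8] rd=7 = r7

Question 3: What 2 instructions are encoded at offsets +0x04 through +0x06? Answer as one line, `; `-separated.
lw r7, r6; hlt

[04] e0 2e → 0x2ee0
  op=0x2ee0>>11=0x5 ⇒ lw (RR)
  rd: (w>>8)&0x7=0x6 → r6
  rs: (w>>5)&0x7=0x7 → r7
[06] 00 50 → 0x5000
  op=0x5000>>11=0xa ⇒ hlt (N)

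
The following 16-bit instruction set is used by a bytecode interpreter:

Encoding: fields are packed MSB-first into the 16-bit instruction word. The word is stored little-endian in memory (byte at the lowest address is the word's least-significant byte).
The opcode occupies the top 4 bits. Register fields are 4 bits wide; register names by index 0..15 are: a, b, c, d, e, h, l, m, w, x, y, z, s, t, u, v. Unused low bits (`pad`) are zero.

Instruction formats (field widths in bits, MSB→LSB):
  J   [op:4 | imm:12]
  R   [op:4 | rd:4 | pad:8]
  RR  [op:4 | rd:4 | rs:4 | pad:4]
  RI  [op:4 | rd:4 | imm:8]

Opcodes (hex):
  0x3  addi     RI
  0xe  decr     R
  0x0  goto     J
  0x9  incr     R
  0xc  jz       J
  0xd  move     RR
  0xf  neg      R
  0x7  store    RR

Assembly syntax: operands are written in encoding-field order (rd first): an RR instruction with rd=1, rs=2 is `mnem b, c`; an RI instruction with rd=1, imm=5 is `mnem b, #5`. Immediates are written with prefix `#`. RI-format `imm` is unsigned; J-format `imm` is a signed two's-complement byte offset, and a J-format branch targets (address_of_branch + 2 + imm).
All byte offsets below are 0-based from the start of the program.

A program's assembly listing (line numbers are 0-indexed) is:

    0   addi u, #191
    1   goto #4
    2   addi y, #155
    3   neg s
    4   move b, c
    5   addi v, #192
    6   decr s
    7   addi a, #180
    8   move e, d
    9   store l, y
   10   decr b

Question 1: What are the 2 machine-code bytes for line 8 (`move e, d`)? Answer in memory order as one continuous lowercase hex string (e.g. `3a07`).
30d4

L8: move op=0xd:4|rd=4:4|rs=3:4|pad=0:4 ⇒ 0xd430 ⇒ little 30 d4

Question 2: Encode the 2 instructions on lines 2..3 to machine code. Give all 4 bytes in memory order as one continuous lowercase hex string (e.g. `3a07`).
9b3a00fc

2. addi fields op=0x3:4|rd=10:4|imm=155:8 → word 3a9bh → 9b 3a
3. neg fields op=0xf:4|rd=12:4|pad=0:8 → word fc00h → 00 fc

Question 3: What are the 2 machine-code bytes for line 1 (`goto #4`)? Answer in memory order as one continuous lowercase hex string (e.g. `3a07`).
1. goto fields op=0x0:4|imm=4:12 → word 0004h → 04 00

0400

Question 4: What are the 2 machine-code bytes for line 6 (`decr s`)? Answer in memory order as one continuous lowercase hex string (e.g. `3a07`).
L6: decr op=0xe:4|rd=12:4|pad=0:8 ⇒ 0xec00 ⇒ little 00 ec

00ec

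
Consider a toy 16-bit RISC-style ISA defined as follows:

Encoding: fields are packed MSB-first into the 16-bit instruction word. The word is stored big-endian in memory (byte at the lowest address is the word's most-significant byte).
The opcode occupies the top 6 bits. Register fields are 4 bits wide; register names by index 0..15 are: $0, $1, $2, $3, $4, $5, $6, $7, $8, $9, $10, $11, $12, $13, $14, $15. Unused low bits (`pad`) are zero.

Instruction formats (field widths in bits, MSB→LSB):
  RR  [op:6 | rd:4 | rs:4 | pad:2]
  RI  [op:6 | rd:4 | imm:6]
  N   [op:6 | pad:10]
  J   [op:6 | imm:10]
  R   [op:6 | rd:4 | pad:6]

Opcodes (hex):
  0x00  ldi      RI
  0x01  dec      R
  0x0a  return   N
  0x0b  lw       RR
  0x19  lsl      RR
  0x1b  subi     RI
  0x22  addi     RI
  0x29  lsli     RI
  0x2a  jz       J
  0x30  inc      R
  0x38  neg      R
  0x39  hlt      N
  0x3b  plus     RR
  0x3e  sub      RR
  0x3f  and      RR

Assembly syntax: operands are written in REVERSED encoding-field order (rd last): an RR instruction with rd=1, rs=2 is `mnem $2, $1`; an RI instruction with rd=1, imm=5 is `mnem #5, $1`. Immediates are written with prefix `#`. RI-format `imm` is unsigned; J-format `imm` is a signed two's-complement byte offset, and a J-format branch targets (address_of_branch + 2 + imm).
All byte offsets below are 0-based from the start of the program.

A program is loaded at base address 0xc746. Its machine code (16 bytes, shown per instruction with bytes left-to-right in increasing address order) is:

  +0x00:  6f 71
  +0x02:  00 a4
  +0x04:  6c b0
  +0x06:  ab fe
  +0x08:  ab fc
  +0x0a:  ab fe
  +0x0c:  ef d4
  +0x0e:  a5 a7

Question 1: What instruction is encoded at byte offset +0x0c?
plus $5, $15

[0c] ef d4 → 0xefd4
  op=0xefd4>>10=0x3b ⇒ plus (RR)
  [9:6] rd=15 = $15
  [5:2] rs=5 = $5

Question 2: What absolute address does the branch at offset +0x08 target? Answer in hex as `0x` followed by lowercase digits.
0xc74c

@+08  big-endian(ab fc) = 0xabfc
  opcode bits[15:10]=0x2a: jz/J
  imm@[9:0]=0x3fc (s10→-4) ⇒ #-4
  target = base 0xc746 + off 0x08 + 2 + imm -4 = 0xc74c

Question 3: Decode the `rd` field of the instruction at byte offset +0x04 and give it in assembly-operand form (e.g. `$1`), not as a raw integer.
$2

+0x04: 6c b0 ⇒ word 0x6cb0 (big)
  op=0x6cb0>>10=0x1b ⇒ subi (RI)
  [9:6] rd=2 = $2
  [5:0] imm=48 = #48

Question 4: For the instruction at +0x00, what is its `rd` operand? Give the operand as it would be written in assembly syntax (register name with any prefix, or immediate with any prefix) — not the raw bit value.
@+00  big-endian(6f 71) = 0x6f71
  top 6b → 0x1b → subi [RI]
  rd: (w>>6)&0xf=0xd → $13
  imm: (w>>0)&0x3f=0x31 → #49

$13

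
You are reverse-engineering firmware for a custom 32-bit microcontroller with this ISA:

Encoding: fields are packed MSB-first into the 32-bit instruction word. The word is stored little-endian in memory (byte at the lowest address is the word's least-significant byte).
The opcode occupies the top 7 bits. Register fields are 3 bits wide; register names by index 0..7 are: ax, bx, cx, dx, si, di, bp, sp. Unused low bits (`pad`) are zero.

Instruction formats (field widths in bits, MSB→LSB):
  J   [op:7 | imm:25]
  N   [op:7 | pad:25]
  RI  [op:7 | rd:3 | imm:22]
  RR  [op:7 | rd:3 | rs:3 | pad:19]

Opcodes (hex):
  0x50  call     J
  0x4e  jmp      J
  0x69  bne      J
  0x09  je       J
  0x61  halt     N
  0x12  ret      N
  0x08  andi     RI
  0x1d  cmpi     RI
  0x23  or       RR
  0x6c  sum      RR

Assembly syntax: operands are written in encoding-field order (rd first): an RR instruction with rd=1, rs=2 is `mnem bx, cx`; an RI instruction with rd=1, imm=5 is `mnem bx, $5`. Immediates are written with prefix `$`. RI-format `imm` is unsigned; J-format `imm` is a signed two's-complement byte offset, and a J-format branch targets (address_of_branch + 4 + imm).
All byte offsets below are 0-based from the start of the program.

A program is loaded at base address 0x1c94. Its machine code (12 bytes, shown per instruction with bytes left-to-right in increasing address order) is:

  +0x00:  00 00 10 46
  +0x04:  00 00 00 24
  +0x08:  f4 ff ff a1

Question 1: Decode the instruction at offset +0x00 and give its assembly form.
off 0x00: read 00 00 10 46 as little → 0x46100000
  op=0x46100000>>25=0x23 ⇒ or (RR)
  rd@[24:22]=0x0 ⇒ ax
  rs@[21:19]=0x2 ⇒ cx

or ax, cx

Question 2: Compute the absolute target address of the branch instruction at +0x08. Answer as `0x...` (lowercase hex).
0x1c94

[08] f4 ff ff a1 → 0xa1fffff4
  op=0xa1fffff4>>25=0x50 ⇒ call (J)
  [24:0] imm=33554420 (s25→-12) = $-12
  target = base 0x1c94 + off 0x08 + 4 + imm -12 = 0x1c94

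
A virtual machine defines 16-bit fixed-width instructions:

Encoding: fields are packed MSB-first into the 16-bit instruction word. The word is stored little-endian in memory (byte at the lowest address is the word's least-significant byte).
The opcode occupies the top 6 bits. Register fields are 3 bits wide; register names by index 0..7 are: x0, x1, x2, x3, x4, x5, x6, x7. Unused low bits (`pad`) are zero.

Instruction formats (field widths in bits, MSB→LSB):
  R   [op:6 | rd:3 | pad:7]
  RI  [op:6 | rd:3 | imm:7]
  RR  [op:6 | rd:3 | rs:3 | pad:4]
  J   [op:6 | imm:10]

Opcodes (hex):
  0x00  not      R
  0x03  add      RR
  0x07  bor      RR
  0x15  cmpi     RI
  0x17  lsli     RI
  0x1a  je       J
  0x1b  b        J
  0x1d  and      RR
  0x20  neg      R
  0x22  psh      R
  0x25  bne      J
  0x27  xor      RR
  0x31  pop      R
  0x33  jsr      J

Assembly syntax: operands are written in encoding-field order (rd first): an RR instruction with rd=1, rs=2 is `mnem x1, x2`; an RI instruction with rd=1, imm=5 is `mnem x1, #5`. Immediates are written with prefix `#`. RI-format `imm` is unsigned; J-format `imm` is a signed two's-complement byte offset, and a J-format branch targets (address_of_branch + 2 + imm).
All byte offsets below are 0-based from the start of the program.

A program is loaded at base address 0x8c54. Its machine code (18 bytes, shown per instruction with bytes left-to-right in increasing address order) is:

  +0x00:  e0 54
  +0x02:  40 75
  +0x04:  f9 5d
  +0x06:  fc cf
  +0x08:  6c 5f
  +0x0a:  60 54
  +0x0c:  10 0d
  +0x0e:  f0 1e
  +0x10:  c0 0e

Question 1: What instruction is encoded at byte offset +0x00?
cmpi x1, #96

off 0x00: read e0 54 as little → 0x54e0
  top 6b → 0x15 → cmpi [RI]
  rd: (w>>7)&0x7=0x1 → x1
  imm: (w>>0)&0x7f=0x60 → #96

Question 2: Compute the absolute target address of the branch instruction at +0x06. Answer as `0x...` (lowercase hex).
@+06  little-endian(fc cf) = 0xcffc
  op=0xcffc>>10=0x33 ⇒ jsr (J)
  imm: (w>>0)&0x3ff=0x3fc (s10→-4) → #-4
  target = base 0x8c54 + off 0x06 + 2 + imm -4 = 0x8c58

0x8c58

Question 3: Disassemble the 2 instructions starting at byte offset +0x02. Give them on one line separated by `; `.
and x2, x4; lsli x3, #121

off 0x02: read 40 75 as little → 0x7540
  opcode bits[15:10]=0x1d: and/RR
  rd: (w>>7)&0x7=0x2 → x2
  rs: (w>>4)&0x7=0x4 → x4
off 0x04: read f9 5d as little → 0x5df9
  opcode bits[15:10]=0x17: lsli/RI
  rd: (w>>7)&0x7=0x3 → x3
  imm: (w>>0)&0x7f=0x79 → #121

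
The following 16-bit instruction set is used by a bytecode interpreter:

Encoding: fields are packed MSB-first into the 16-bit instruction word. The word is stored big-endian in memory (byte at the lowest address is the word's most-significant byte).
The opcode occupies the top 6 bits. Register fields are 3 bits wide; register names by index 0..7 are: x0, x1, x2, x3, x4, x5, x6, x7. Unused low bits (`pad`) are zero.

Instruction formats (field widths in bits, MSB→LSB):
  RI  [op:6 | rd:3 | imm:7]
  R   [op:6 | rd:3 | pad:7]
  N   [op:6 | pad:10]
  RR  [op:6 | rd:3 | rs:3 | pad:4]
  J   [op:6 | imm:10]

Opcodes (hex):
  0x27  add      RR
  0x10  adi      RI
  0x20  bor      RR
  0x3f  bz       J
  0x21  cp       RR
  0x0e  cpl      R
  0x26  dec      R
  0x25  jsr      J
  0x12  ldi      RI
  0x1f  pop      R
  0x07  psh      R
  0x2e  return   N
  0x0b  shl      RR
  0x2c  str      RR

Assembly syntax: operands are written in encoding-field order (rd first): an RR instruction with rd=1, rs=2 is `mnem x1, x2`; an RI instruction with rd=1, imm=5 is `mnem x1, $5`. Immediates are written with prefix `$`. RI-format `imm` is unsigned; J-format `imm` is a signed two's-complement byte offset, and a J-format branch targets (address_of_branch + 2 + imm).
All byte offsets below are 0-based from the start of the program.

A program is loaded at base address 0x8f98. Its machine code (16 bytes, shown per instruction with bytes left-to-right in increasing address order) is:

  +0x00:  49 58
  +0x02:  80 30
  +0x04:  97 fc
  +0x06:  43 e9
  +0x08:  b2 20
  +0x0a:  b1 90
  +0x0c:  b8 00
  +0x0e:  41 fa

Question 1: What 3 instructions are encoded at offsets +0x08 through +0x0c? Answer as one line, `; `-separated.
@+08  big-endian(b2 20) = 0xb220
  opcode bits[15:10]=0x2c: str/RR
  rd@[9:7]=0x4 ⇒ x4
  rs@[6:4]=0x2 ⇒ x2
@+0a  big-endian(b1 90) = 0xb190
  opcode bits[15:10]=0x2c: str/RR
  rd@[9:7]=0x3 ⇒ x3
  rs@[6:4]=0x1 ⇒ x1
@+0c  big-endian(b8 00) = 0xb800
  opcode bits[15:10]=0x2e: return/N

str x4, x2; str x3, x1; return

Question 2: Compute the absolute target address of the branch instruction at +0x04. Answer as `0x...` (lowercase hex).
0x8f9a

off 0x04: read 97 fc as big → 0x97fc
  op=0x97fc>>10=0x25 ⇒ jsr (J)
  [9:0] imm=1020 (s10→-4) = $-4
  target = base 0x8f98 + off 0x04 + 2 + imm -4 = 0x8f9a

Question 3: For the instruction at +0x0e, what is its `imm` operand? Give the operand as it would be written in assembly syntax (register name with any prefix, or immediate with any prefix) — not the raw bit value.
+0x0e: 41 fa ⇒ word 0x41fa (big)
  op=0x41fa>>10=0x10 ⇒ adi (RI)
  rd: (w>>7)&0x7=0x3 → x3
  imm: (w>>0)&0x7f=0x7a → $122

$122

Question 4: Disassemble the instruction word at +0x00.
off 0x00: read 49 58 as big → 0x4958
  top 6b → 0x12 → ldi [RI]
  rd: (w>>7)&0x7=0x2 → x2
  imm: (w>>0)&0x7f=0x58 → $88

ldi x2, $88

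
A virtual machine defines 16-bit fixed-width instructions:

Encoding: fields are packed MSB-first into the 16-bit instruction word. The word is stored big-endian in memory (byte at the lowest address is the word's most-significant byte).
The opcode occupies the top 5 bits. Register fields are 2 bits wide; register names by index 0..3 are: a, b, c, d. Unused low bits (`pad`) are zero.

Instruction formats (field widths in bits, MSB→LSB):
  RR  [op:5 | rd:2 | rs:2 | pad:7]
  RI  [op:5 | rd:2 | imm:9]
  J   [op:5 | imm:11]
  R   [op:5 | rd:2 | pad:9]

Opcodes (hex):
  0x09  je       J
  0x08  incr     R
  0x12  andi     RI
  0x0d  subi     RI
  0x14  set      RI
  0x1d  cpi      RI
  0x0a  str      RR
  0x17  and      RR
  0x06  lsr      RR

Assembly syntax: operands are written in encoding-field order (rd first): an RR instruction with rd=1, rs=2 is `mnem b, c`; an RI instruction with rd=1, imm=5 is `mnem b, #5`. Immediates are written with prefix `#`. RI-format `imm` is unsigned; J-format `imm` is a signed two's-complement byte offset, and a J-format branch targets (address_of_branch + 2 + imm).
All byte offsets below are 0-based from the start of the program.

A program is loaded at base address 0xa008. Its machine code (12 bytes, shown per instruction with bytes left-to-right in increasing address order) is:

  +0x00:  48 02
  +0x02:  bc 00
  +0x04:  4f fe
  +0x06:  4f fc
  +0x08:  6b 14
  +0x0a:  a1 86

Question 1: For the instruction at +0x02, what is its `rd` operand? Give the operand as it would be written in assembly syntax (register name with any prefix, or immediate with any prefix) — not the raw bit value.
c

+0x02: bc 00 ⇒ word 0xbc00 (big)
  op=0xbc00>>11=0x17 ⇒ and (RR)
  [10:9] rd=2 = c
  [8:7] rs=0 = a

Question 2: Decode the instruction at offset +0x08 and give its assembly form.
subi b, #276

off 0x08: read 6b 14 as big → 0x6b14
  opcode bits[15:11]=0xd: subi/RI
  rd: (w>>9)&0x3=0x1 → b
  imm: (w>>0)&0x1ff=0x114 → #276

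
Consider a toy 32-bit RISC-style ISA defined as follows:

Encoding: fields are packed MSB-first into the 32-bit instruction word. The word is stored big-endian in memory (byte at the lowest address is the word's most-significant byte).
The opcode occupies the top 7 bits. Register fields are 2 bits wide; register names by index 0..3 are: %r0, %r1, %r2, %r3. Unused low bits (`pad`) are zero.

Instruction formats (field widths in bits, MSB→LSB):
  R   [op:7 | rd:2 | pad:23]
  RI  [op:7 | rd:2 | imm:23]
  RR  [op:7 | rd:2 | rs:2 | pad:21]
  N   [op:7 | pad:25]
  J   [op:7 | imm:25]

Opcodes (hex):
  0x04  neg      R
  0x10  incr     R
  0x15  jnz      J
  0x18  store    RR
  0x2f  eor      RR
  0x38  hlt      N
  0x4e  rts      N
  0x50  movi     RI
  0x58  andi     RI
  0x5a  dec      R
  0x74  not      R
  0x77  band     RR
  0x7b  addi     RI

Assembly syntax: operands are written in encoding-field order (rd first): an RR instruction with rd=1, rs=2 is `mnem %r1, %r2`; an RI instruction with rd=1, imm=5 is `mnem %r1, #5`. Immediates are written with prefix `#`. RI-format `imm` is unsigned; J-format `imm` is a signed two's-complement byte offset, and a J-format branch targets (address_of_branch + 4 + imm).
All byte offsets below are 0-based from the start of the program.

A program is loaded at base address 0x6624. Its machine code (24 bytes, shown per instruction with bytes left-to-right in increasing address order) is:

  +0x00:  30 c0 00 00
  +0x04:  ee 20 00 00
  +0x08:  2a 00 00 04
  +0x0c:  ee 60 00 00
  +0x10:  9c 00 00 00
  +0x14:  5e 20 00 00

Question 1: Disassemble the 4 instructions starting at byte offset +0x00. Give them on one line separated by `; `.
@+00  big-endian(30 c0 00 00) = 0x30c00000
  opcode bits[31:25]=0x18: store/RR
  [24:23] rd=1 = %r1
  [22:21] rs=2 = %r2
@+04  big-endian(ee 20 00 00) = 0xee200000
  opcode bits[31:25]=0x77: band/RR
  [24:23] rd=0 = %r0
  [22:21] rs=1 = %r1
@+08  big-endian(2a 00 00 04) = 0x2a000004
  opcode bits[31:25]=0x15: jnz/J
  [24:0] imm=4 = #4
@+0c  big-endian(ee 60 00 00) = 0xee600000
  opcode bits[31:25]=0x77: band/RR
  [24:23] rd=0 = %r0
  [22:21] rs=3 = %r3

store %r1, %r2; band %r0, %r1; jnz #4; band %r0, %r3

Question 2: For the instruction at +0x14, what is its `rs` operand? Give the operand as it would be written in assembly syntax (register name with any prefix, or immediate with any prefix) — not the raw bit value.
[14] 5e 20 00 00 → 0x5e200000
  top 7b → 0x2f → eor [RR]
  rd: (w>>23)&0x3=0x0 → %r0
  rs: (w>>21)&0x3=0x1 → %r1

%r1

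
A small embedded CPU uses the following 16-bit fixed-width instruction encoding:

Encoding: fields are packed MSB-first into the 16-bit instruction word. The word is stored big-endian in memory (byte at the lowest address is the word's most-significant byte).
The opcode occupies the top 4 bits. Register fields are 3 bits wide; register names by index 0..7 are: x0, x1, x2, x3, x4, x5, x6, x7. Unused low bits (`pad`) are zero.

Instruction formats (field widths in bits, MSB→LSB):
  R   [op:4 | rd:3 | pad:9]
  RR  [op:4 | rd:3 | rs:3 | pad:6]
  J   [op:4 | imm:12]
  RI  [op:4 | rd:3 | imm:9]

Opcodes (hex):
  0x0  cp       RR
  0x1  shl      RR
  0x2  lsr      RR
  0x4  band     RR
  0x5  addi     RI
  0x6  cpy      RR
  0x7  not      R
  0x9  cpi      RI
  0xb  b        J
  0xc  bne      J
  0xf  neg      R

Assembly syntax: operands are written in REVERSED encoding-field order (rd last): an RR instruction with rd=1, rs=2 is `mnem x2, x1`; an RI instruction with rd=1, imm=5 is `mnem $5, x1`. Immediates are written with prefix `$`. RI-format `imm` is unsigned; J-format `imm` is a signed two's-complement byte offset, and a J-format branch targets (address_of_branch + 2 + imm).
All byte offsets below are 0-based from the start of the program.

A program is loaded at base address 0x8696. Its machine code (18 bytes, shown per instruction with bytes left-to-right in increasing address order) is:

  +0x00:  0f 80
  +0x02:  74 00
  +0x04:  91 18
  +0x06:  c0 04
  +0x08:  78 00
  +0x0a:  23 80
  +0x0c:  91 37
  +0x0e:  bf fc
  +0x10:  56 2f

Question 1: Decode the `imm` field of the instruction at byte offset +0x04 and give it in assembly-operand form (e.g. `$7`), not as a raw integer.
$280

off 0x04: read 91 18 as big → 0x9118
  op=0x9118>>12=0x9 ⇒ cpi (RI)
  rd: (w>>9)&0x7=0x0 → x0
  imm: (w>>0)&0x1ff=0x118 → $280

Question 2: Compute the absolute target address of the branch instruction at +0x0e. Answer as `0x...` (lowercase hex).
[0e] bf fc → 0xbffc
  top 4b → 0xb → b [J]
  [11:0] imm=4092 (s12→-4) = $-4
  target = base 0x8696 + off 0x0e + 2 + imm -4 = 0x86a2

0x86a2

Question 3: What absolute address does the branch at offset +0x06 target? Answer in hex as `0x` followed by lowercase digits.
@+06  big-endian(c0 04) = 0xc004
  opcode bits[15:12]=0xc: bne/J
  imm: (w>>0)&0xfff=0x4 → $4
  target = base 0x8696 + off 0x06 + 2 + imm 4 = 0x86a2

0x86a2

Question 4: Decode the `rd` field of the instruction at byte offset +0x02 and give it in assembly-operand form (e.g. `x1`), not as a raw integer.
[02] 74 00 → 0x7400
  opcode bits[15:12]=0x7: not/R
  [11:9] rd=2 = x2

x2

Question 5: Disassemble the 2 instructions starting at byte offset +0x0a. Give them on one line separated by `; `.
lsr x6, x1; cpi $311, x0

off 0x0a: read 23 80 as big → 0x2380
  top 4b → 0x2 → lsr [RR]
  rd@[11:9]=0x1 ⇒ x1
  rs@[8:6]=0x6 ⇒ x6
off 0x0c: read 91 37 as big → 0x9137
  top 4b → 0x9 → cpi [RI]
  rd@[11:9]=0x0 ⇒ x0
  imm@[8:0]=0x137 ⇒ $311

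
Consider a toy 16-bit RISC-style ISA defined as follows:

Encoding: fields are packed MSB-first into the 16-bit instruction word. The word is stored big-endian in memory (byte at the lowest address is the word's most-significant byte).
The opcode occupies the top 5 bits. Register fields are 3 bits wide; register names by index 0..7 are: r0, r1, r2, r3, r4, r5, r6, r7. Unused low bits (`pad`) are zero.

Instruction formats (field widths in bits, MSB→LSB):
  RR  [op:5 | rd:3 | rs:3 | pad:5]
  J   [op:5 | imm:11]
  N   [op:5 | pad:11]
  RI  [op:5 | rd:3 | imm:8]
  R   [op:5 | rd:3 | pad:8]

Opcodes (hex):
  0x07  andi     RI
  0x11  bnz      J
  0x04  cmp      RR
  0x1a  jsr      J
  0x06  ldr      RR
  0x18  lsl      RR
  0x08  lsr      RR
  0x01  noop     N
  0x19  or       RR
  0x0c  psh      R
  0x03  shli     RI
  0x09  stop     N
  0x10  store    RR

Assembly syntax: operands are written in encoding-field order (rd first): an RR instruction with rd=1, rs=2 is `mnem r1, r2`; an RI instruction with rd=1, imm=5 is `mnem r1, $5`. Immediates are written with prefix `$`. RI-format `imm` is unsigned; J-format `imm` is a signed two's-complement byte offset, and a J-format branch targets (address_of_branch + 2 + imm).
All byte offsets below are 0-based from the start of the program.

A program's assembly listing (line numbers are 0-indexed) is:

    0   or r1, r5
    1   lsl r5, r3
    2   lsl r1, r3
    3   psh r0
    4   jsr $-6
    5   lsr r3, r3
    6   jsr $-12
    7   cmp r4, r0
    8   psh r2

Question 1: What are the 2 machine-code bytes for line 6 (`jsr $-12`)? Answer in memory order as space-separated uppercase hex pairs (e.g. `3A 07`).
D7 F4

6. jsr fields op=0x1a:5|imm=-12:11 → word d7f4h → d7 f4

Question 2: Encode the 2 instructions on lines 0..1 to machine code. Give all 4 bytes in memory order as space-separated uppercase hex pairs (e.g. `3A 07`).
L0: or op=0x19:5|rd=1:3|rs=5:3|pad=0:5 ⇒ 0xc9a0 ⇒ big c9 a0
L1: lsl op=0x18:5|rd=5:3|rs=3:3|pad=0:5 ⇒ 0xc560 ⇒ big c5 60

C9 A0 C5 60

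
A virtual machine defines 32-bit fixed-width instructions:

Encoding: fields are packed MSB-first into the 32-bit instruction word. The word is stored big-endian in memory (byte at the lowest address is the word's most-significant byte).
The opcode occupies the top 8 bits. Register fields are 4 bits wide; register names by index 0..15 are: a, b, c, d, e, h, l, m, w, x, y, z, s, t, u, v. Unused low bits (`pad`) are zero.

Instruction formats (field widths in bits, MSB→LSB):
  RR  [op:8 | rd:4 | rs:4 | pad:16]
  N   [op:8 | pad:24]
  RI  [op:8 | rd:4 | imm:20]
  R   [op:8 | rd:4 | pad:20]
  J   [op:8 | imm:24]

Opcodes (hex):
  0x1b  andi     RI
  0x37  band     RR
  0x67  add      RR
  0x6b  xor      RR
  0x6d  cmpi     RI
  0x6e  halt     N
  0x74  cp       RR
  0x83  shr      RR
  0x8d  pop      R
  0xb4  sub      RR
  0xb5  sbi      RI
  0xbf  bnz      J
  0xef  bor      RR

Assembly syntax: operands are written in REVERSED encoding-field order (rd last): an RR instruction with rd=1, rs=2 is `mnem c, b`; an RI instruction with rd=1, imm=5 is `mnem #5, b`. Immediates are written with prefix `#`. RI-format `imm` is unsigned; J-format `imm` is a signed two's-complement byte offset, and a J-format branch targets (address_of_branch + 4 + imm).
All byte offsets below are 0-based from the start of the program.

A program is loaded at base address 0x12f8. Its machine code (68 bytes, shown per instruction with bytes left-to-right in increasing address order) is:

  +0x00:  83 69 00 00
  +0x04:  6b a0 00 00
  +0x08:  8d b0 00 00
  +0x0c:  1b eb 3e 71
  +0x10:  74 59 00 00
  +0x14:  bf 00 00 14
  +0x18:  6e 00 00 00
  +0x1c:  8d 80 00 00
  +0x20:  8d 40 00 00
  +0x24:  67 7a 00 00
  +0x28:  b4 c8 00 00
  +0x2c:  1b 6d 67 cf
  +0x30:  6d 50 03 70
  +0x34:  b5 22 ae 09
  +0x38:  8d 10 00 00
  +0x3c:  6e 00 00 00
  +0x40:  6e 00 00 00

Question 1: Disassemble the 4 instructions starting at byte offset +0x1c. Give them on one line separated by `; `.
pop w; pop e; add y, m; sub w, s

off 0x1c: read 8d 80 00 00 as big → 0x8d800000
  op=0x8d800000>>24=0x8d ⇒ pop (R)
  rd: (w>>20)&0xf=0x8 → w
off 0x20: read 8d 40 00 00 as big → 0x8d400000
  op=0x8d400000>>24=0x8d ⇒ pop (R)
  rd: (w>>20)&0xf=0x4 → e
off 0x24: read 67 7a 00 00 as big → 0x677a0000
  op=0x677a0000>>24=0x67 ⇒ add (RR)
  rd: (w>>20)&0xf=0x7 → m
  rs: (w>>16)&0xf=0xa → y
off 0x28: read b4 c8 00 00 as big → 0xb4c80000
  op=0xb4c80000>>24=0xb4 ⇒ sub (RR)
  rd: (w>>20)&0xf=0xc → s
  rs: (w>>16)&0xf=0x8 → w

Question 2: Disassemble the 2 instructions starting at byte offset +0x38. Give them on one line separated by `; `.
+0x38: 8d 10 00 00 ⇒ word 0x8d100000 (big)
  top 8b → 0x8d → pop [R]
  rd@[23:20]=0x1 ⇒ b
+0x3c: 6e 00 00 00 ⇒ word 0x6e000000 (big)
  top 8b → 0x6e → halt [N]

pop b; halt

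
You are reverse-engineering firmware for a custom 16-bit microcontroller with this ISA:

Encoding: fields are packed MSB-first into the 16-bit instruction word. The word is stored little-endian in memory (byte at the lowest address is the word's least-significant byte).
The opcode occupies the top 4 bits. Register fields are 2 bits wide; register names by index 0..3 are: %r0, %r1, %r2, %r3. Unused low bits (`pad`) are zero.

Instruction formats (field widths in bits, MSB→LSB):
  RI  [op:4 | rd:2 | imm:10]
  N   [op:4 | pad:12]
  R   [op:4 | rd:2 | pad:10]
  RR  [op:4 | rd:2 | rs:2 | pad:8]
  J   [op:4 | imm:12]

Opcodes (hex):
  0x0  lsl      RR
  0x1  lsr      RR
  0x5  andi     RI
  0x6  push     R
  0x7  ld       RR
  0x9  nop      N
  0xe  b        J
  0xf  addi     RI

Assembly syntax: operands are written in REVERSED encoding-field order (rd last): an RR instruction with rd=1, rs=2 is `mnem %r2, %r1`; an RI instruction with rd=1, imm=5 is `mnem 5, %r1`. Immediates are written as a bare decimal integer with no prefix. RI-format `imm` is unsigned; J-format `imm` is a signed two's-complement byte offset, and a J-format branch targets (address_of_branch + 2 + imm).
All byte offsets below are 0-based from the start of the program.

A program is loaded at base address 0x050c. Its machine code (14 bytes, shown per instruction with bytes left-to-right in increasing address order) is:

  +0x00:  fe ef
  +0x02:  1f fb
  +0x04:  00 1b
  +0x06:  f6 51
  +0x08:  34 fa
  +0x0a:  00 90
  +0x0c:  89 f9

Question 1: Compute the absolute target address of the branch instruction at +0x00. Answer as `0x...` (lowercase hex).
@+00  little-endian(fe ef) = 0xeffe
  op=0xeffe>>12=0xe ⇒ b (J)
  imm@[11:0]=0xffe (s12→-2) ⇒ -2
  target = base 0x050c + off 0x00 + 2 + imm -2 = 0x050c

0x050c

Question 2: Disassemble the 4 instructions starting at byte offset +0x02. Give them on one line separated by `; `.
addi 799, %r2; lsr %r3, %r2; andi 502, %r0; addi 564, %r2

off 0x02: read 1f fb as little → 0xfb1f
  opcode bits[15:12]=0xf: addi/RI
  rd@[11:10]=0x2 ⇒ %r2
  imm@[9:0]=0x31f ⇒ 799
off 0x04: read 00 1b as little → 0x1b00
  opcode bits[15:12]=0x1: lsr/RR
  rd@[11:10]=0x2 ⇒ %r2
  rs@[9:8]=0x3 ⇒ %r3
off 0x06: read f6 51 as little → 0x51f6
  opcode bits[15:12]=0x5: andi/RI
  rd@[11:10]=0x0 ⇒ %r0
  imm@[9:0]=0x1f6 ⇒ 502
off 0x08: read 34 fa as little → 0xfa34
  opcode bits[15:12]=0xf: addi/RI
  rd@[11:10]=0x2 ⇒ %r2
  imm@[9:0]=0x234 ⇒ 564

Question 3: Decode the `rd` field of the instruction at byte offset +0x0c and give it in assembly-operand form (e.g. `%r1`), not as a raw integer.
%r2

off 0x0c: read 89 f9 as little → 0xf989
  op=0xf989>>12=0xf ⇒ addi (RI)
  [11:10] rd=2 = %r2
  [9:0] imm=393 = 393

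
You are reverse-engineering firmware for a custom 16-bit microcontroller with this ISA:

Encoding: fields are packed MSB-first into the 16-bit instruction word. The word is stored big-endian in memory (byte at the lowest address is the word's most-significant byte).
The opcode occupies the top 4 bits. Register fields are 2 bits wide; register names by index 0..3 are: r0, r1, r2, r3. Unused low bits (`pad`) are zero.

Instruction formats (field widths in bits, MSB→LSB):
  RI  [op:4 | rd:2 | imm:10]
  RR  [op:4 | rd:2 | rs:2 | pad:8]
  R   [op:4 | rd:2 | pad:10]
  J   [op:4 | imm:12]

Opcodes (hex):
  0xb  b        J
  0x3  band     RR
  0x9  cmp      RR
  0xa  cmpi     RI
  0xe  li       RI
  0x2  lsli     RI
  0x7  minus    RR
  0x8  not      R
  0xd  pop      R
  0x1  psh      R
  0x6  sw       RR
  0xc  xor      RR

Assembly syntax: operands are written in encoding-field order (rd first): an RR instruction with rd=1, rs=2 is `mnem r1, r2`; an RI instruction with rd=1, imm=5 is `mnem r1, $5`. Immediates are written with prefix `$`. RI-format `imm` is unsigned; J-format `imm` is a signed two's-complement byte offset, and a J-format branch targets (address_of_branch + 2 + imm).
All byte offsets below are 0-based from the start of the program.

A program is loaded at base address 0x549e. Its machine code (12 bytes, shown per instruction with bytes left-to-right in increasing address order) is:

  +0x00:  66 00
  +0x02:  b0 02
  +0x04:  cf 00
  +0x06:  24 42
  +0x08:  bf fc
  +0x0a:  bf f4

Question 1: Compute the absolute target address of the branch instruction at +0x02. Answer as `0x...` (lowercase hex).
0x54a4

+0x02: b0 02 ⇒ word 0xb002 (big)
  top 4b → 0xb → b [J]
  imm: (w>>0)&0xfff=0x2 → $2
  target = base 0x549e + off 0x02 + 2 + imm 2 = 0x54a4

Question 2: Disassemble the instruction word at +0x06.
lsli r1, $66

@+06  big-endian(24 42) = 0x2442
  top 4b → 0x2 → lsli [RI]
  rd: (w>>10)&0x3=0x1 → r1
  imm: (w>>0)&0x3ff=0x42 → $66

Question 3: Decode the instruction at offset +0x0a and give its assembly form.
b $-12

+0x0a: bf f4 ⇒ word 0xbff4 (big)
  op=0xbff4>>12=0xb ⇒ b (J)
  imm@[11:0]=0xff4 (s12→-12) ⇒ $-12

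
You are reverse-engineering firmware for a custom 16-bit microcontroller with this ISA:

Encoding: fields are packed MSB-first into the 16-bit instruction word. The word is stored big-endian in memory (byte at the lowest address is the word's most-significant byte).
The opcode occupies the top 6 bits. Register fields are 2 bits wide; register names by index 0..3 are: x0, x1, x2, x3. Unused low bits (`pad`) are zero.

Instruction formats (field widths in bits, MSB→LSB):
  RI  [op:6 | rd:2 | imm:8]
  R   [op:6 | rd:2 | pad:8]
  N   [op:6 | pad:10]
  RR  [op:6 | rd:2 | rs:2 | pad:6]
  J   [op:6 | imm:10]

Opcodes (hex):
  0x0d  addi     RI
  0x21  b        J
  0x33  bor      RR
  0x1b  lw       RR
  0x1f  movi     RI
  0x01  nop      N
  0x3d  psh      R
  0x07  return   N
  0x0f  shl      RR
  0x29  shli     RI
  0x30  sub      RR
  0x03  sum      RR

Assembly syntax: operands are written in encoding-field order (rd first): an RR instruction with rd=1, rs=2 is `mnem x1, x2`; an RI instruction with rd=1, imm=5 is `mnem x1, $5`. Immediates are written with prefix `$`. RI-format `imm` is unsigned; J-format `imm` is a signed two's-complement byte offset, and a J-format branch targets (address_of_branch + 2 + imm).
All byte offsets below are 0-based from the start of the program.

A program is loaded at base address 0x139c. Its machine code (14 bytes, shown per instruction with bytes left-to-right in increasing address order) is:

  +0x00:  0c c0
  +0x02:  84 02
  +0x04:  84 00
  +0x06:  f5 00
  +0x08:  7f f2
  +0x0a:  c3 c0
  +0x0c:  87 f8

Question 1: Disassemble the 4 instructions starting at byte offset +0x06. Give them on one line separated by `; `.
psh x1; movi x3, $242; sub x3, x3; b $-8

+0x06: f5 00 ⇒ word 0xf500 (big)
  opcode bits[15:10]=0x3d: psh/R
  rd: (w>>8)&0x3=0x1 → x1
+0x08: 7f f2 ⇒ word 0x7ff2 (big)
  opcode bits[15:10]=0x1f: movi/RI
  rd: (w>>8)&0x3=0x3 → x3
  imm: (w>>0)&0xff=0xf2 → $242
+0x0a: c3 c0 ⇒ word 0xc3c0 (big)
  opcode bits[15:10]=0x30: sub/RR
  rd: (w>>8)&0x3=0x3 → x3
  rs: (w>>6)&0x3=0x3 → x3
+0x0c: 87 f8 ⇒ word 0x87f8 (big)
  opcode bits[15:10]=0x21: b/J
  imm: (w>>0)&0x3ff=0x3f8 (s10→-8) → $-8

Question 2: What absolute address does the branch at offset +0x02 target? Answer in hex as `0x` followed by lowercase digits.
off 0x02: read 84 02 as big → 0x8402
  top 6b → 0x21 → b [J]
  imm@[9:0]=0x2 ⇒ $2
  target = base 0x139c + off 0x02 + 2 + imm 2 = 0x13a2

0x13a2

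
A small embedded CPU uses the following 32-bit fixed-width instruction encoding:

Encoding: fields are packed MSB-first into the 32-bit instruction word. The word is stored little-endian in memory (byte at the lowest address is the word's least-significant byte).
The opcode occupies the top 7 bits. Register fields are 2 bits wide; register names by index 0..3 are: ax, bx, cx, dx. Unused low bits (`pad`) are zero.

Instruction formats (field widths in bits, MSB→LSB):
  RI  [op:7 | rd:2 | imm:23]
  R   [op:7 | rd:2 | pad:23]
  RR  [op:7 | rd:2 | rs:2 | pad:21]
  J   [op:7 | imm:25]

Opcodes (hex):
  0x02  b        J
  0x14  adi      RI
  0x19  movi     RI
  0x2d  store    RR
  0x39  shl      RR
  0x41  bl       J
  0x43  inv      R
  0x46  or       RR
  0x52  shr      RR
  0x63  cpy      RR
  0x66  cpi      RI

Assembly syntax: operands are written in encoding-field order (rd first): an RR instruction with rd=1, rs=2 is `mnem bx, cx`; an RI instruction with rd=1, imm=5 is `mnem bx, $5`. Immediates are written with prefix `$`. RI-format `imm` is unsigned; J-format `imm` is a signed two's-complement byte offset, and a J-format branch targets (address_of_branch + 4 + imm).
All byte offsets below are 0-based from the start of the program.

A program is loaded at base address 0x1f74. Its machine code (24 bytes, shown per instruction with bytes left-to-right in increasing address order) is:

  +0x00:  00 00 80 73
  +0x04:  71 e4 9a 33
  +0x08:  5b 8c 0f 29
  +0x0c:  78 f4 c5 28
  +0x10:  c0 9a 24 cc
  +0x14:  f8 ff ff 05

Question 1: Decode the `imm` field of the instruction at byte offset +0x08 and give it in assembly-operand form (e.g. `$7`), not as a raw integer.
@+08  little-endian(5b 8c 0f 29) = 0x290f8c5b
  opcode bits[31:25]=0x14: adi/RI
  [24:23] rd=2 = cx
  [22:0] imm=1018971 = $1018971

$1018971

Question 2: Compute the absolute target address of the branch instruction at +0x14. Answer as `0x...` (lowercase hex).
0x1f84

off 0x14: read f8 ff ff 05 as little → 0x05fffff8
  opcode bits[31:25]=0x2: b/J
  imm@[24:0]=0x1fffff8 (s25→-8) ⇒ $-8
  target = base 0x1f74 + off 0x14 + 4 + imm -8 = 0x1f84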